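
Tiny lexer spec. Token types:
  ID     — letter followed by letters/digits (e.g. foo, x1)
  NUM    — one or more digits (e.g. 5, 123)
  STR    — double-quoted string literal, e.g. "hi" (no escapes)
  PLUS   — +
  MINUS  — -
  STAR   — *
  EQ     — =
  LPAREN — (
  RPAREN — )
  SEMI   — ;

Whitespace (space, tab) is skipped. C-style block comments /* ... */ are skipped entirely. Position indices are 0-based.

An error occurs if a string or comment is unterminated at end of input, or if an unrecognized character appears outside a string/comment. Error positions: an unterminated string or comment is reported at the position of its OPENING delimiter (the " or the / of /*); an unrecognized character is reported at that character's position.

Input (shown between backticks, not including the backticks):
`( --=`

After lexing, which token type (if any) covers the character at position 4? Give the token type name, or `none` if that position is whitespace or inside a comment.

Answer: EQ

Derivation:
pos=0: emit LPAREN '('
pos=2: emit MINUS '-'
pos=3: emit MINUS '-'
pos=4: emit EQ '='
DONE. 4 tokens: [LPAREN, MINUS, MINUS, EQ]
Position 4: char is '=' -> EQ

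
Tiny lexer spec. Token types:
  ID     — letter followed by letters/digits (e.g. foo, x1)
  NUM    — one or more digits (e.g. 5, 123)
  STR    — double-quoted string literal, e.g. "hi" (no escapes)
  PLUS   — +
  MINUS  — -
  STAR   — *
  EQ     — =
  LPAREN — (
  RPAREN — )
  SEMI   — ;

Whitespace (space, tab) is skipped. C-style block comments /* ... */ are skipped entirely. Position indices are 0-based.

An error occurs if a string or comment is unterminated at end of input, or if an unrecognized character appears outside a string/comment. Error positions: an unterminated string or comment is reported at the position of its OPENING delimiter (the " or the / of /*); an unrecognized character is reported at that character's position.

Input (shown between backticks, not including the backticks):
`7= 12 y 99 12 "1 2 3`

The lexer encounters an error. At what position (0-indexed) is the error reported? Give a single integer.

Answer: 14

Derivation:
pos=0: emit NUM '7' (now at pos=1)
pos=1: emit EQ '='
pos=3: emit NUM '12' (now at pos=5)
pos=6: emit ID 'y' (now at pos=7)
pos=8: emit NUM '99' (now at pos=10)
pos=11: emit NUM '12' (now at pos=13)
pos=14: enter STRING mode
pos=14: ERROR — unterminated string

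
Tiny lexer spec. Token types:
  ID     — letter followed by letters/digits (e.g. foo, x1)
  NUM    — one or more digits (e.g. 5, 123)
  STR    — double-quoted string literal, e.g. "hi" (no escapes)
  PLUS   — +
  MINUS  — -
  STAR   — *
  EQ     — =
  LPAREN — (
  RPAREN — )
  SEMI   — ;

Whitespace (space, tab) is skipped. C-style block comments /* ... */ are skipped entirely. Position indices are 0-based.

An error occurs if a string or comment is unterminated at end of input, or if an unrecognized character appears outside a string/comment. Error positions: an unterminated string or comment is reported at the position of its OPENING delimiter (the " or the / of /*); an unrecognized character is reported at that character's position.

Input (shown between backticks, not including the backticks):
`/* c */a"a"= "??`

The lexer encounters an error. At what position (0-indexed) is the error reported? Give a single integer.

pos=0: enter COMMENT mode (saw '/*')
exit COMMENT mode (now at pos=7)
pos=7: emit ID 'a' (now at pos=8)
pos=8: enter STRING mode
pos=8: emit STR "a" (now at pos=11)
pos=11: emit EQ '='
pos=13: enter STRING mode
pos=13: ERROR — unterminated string

Answer: 13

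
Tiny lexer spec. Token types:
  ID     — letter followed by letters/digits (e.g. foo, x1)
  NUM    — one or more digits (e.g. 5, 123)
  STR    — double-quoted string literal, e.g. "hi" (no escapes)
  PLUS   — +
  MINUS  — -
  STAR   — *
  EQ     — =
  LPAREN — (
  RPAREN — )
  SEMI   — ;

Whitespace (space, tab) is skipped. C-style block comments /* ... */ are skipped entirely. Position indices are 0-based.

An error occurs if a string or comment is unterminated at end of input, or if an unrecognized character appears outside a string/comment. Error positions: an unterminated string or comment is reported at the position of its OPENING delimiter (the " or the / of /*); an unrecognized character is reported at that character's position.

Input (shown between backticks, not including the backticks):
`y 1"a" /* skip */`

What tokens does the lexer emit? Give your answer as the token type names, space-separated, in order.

pos=0: emit ID 'y' (now at pos=1)
pos=2: emit NUM '1' (now at pos=3)
pos=3: enter STRING mode
pos=3: emit STR "a" (now at pos=6)
pos=7: enter COMMENT mode (saw '/*')
exit COMMENT mode (now at pos=17)
DONE. 3 tokens: [ID, NUM, STR]

Answer: ID NUM STR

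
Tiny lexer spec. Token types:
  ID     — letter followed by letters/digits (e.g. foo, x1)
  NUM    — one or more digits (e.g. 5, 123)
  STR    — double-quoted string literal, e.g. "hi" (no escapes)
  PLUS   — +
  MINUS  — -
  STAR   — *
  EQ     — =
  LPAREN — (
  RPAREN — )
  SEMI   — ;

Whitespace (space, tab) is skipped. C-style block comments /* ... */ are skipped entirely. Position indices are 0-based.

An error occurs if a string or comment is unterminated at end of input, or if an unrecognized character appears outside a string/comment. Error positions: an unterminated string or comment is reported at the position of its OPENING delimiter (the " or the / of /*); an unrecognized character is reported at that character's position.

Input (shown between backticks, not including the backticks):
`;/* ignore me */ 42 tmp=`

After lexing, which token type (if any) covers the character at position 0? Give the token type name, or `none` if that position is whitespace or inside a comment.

pos=0: emit SEMI ';'
pos=1: enter COMMENT mode (saw '/*')
exit COMMENT mode (now at pos=16)
pos=17: emit NUM '42' (now at pos=19)
pos=20: emit ID 'tmp' (now at pos=23)
pos=23: emit EQ '='
DONE. 4 tokens: [SEMI, NUM, ID, EQ]
Position 0: char is ';' -> SEMI

Answer: SEMI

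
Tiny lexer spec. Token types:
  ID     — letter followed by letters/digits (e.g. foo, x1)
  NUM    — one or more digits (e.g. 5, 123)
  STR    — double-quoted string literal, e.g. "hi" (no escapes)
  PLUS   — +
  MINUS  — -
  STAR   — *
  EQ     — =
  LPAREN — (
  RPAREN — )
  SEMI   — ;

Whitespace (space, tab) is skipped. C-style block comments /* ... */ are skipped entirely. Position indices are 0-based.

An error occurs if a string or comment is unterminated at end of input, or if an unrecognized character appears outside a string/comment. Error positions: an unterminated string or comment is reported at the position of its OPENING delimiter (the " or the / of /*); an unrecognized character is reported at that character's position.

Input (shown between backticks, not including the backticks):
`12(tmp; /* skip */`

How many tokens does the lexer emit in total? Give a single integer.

Answer: 4

Derivation:
pos=0: emit NUM '12' (now at pos=2)
pos=2: emit LPAREN '('
pos=3: emit ID 'tmp' (now at pos=6)
pos=6: emit SEMI ';'
pos=8: enter COMMENT mode (saw '/*')
exit COMMENT mode (now at pos=18)
DONE. 4 tokens: [NUM, LPAREN, ID, SEMI]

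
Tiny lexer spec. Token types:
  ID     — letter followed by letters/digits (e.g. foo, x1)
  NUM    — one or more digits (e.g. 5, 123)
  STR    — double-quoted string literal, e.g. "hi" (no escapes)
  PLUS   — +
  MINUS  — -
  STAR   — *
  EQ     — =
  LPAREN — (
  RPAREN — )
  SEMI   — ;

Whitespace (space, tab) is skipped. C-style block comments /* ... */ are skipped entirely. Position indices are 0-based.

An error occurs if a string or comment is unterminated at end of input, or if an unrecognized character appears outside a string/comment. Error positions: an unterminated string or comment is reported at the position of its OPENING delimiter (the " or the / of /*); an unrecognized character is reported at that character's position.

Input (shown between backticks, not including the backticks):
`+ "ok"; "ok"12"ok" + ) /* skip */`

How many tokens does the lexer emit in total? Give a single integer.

Answer: 8

Derivation:
pos=0: emit PLUS '+'
pos=2: enter STRING mode
pos=2: emit STR "ok" (now at pos=6)
pos=6: emit SEMI ';'
pos=8: enter STRING mode
pos=8: emit STR "ok" (now at pos=12)
pos=12: emit NUM '12' (now at pos=14)
pos=14: enter STRING mode
pos=14: emit STR "ok" (now at pos=18)
pos=19: emit PLUS '+'
pos=21: emit RPAREN ')'
pos=23: enter COMMENT mode (saw '/*')
exit COMMENT mode (now at pos=33)
DONE. 8 tokens: [PLUS, STR, SEMI, STR, NUM, STR, PLUS, RPAREN]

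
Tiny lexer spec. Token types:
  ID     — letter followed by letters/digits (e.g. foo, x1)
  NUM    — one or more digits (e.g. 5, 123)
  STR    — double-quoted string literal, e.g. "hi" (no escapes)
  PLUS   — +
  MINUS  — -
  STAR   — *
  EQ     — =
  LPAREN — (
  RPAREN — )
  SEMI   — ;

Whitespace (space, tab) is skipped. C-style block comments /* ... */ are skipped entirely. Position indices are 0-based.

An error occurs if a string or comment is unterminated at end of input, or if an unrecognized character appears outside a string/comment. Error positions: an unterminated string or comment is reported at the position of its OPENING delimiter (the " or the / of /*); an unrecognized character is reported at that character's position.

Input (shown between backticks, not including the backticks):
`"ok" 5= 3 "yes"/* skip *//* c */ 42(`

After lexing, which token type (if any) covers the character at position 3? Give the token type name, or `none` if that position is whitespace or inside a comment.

pos=0: enter STRING mode
pos=0: emit STR "ok" (now at pos=4)
pos=5: emit NUM '5' (now at pos=6)
pos=6: emit EQ '='
pos=8: emit NUM '3' (now at pos=9)
pos=10: enter STRING mode
pos=10: emit STR "yes" (now at pos=15)
pos=15: enter COMMENT mode (saw '/*')
exit COMMENT mode (now at pos=25)
pos=25: enter COMMENT mode (saw '/*')
exit COMMENT mode (now at pos=32)
pos=33: emit NUM '42' (now at pos=35)
pos=35: emit LPAREN '('
DONE. 7 tokens: [STR, NUM, EQ, NUM, STR, NUM, LPAREN]
Position 3: char is '"' -> STR

Answer: STR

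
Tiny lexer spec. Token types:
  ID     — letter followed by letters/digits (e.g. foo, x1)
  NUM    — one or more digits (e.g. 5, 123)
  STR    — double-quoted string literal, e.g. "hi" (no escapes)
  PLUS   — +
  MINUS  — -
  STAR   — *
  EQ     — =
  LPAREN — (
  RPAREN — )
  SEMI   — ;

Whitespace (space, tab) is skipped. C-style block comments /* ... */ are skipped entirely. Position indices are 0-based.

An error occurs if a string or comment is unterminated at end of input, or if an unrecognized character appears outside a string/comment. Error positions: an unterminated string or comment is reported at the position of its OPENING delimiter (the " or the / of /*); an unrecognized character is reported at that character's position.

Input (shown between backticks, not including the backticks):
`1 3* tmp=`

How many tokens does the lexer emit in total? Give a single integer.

Answer: 5

Derivation:
pos=0: emit NUM '1' (now at pos=1)
pos=2: emit NUM '3' (now at pos=3)
pos=3: emit STAR '*'
pos=5: emit ID 'tmp' (now at pos=8)
pos=8: emit EQ '='
DONE. 5 tokens: [NUM, NUM, STAR, ID, EQ]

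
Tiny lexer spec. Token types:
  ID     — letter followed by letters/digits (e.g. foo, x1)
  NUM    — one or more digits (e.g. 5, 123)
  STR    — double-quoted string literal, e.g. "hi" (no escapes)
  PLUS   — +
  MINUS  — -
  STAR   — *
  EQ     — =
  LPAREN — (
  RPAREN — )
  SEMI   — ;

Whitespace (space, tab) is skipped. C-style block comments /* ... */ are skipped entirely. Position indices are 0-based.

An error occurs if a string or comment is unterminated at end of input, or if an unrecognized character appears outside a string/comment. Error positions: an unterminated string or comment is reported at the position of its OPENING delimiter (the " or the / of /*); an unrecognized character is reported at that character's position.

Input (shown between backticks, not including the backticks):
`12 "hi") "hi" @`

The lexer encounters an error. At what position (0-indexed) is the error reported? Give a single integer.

Answer: 14

Derivation:
pos=0: emit NUM '12' (now at pos=2)
pos=3: enter STRING mode
pos=3: emit STR "hi" (now at pos=7)
pos=7: emit RPAREN ')'
pos=9: enter STRING mode
pos=9: emit STR "hi" (now at pos=13)
pos=14: ERROR — unrecognized char '@'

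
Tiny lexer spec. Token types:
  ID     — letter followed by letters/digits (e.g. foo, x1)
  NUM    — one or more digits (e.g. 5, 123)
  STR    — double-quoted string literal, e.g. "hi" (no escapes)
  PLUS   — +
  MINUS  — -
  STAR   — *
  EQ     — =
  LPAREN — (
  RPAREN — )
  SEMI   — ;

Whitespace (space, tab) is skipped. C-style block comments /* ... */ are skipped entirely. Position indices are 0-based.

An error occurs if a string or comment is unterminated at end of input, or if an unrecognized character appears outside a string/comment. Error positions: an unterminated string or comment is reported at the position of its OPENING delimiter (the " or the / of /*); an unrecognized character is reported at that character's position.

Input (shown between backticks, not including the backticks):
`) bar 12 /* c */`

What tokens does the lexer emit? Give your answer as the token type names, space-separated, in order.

Answer: RPAREN ID NUM

Derivation:
pos=0: emit RPAREN ')'
pos=2: emit ID 'bar' (now at pos=5)
pos=6: emit NUM '12' (now at pos=8)
pos=9: enter COMMENT mode (saw '/*')
exit COMMENT mode (now at pos=16)
DONE. 3 tokens: [RPAREN, ID, NUM]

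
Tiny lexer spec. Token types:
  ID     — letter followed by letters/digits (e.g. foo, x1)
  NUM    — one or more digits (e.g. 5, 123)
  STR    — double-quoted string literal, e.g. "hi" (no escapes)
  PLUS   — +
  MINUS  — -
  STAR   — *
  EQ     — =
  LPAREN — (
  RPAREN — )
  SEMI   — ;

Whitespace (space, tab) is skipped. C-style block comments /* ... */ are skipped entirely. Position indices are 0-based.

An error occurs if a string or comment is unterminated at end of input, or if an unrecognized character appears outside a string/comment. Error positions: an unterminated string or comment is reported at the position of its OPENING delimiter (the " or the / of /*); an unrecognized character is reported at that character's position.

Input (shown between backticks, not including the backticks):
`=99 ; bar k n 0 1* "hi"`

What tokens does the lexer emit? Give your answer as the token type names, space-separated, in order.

Answer: EQ NUM SEMI ID ID ID NUM NUM STAR STR

Derivation:
pos=0: emit EQ '='
pos=1: emit NUM '99' (now at pos=3)
pos=4: emit SEMI ';'
pos=6: emit ID 'bar' (now at pos=9)
pos=10: emit ID 'k' (now at pos=11)
pos=12: emit ID 'n' (now at pos=13)
pos=14: emit NUM '0' (now at pos=15)
pos=16: emit NUM '1' (now at pos=17)
pos=17: emit STAR '*'
pos=19: enter STRING mode
pos=19: emit STR "hi" (now at pos=23)
DONE. 10 tokens: [EQ, NUM, SEMI, ID, ID, ID, NUM, NUM, STAR, STR]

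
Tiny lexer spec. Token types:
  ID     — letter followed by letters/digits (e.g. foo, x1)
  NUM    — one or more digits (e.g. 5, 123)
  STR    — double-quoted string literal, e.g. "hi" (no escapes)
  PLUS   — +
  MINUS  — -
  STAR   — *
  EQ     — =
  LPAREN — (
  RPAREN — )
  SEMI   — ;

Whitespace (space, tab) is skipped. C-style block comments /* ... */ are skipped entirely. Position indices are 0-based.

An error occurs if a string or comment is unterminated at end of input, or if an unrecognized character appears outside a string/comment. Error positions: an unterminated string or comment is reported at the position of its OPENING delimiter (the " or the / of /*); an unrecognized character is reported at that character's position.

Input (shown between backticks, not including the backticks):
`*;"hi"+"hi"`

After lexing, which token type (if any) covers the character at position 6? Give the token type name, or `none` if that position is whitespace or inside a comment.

Answer: PLUS

Derivation:
pos=0: emit STAR '*'
pos=1: emit SEMI ';'
pos=2: enter STRING mode
pos=2: emit STR "hi" (now at pos=6)
pos=6: emit PLUS '+'
pos=7: enter STRING mode
pos=7: emit STR "hi" (now at pos=11)
DONE. 5 tokens: [STAR, SEMI, STR, PLUS, STR]
Position 6: char is '+' -> PLUS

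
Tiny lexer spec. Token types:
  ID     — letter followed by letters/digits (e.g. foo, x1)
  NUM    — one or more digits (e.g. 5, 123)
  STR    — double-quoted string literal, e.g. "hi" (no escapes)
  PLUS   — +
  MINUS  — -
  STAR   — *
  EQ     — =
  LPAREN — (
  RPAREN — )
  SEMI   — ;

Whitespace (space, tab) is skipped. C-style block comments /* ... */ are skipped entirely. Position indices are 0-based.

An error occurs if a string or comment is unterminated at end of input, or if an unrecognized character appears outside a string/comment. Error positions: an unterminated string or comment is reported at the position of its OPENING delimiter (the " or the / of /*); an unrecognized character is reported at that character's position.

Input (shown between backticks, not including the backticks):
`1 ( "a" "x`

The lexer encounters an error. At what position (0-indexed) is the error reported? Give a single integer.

Answer: 8

Derivation:
pos=0: emit NUM '1' (now at pos=1)
pos=2: emit LPAREN '('
pos=4: enter STRING mode
pos=4: emit STR "a" (now at pos=7)
pos=8: enter STRING mode
pos=8: ERROR — unterminated string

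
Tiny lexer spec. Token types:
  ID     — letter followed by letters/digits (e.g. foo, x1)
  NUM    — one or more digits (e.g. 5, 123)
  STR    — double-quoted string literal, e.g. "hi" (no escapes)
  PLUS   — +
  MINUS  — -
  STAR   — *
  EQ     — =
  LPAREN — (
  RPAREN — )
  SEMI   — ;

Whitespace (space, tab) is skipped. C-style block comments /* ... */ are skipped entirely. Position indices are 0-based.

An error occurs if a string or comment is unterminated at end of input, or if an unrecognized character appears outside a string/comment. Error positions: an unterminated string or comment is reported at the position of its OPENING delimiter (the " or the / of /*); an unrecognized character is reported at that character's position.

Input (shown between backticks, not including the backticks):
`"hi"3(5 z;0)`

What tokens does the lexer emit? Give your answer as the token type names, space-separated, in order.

Answer: STR NUM LPAREN NUM ID SEMI NUM RPAREN

Derivation:
pos=0: enter STRING mode
pos=0: emit STR "hi" (now at pos=4)
pos=4: emit NUM '3' (now at pos=5)
pos=5: emit LPAREN '('
pos=6: emit NUM '5' (now at pos=7)
pos=8: emit ID 'z' (now at pos=9)
pos=9: emit SEMI ';'
pos=10: emit NUM '0' (now at pos=11)
pos=11: emit RPAREN ')'
DONE. 8 tokens: [STR, NUM, LPAREN, NUM, ID, SEMI, NUM, RPAREN]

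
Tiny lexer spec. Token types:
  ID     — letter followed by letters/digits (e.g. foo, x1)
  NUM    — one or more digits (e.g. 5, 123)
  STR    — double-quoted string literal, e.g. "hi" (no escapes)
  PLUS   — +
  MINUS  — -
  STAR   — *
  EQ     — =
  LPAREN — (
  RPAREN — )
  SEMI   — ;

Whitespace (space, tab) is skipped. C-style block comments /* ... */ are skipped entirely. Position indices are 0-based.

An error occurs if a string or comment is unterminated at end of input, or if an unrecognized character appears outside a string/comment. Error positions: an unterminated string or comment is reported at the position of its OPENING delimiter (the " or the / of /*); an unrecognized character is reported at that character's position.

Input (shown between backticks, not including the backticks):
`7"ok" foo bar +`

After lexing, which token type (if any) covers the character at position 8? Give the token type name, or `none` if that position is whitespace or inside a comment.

pos=0: emit NUM '7' (now at pos=1)
pos=1: enter STRING mode
pos=1: emit STR "ok" (now at pos=5)
pos=6: emit ID 'foo' (now at pos=9)
pos=10: emit ID 'bar' (now at pos=13)
pos=14: emit PLUS '+'
DONE. 5 tokens: [NUM, STR, ID, ID, PLUS]
Position 8: char is 'o' -> ID

Answer: ID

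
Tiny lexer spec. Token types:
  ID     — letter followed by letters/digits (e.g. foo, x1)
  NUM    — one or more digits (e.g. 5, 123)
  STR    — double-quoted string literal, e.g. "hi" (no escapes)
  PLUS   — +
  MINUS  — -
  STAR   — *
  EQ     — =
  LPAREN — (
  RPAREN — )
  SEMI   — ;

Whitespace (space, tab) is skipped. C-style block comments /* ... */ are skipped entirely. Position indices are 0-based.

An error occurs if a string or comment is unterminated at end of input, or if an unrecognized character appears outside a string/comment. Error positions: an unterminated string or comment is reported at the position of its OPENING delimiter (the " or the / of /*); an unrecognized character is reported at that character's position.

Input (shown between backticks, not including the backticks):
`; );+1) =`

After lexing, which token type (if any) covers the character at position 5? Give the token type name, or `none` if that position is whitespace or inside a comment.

Answer: NUM

Derivation:
pos=0: emit SEMI ';'
pos=2: emit RPAREN ')'
pos=3: emit SEMI ';'
pos=4: emit PLUS '+'
pos=5: emit NUM '1' (now at pos=6)
pos=6: emit RPAREN ')'
pos=8: emit EQ '='
DONE. 7 tokens: [SEMI, RPAREN, SEMI, PLUS, NUM, RPAREN, EQ]
Position 5: char is '1' -> NUM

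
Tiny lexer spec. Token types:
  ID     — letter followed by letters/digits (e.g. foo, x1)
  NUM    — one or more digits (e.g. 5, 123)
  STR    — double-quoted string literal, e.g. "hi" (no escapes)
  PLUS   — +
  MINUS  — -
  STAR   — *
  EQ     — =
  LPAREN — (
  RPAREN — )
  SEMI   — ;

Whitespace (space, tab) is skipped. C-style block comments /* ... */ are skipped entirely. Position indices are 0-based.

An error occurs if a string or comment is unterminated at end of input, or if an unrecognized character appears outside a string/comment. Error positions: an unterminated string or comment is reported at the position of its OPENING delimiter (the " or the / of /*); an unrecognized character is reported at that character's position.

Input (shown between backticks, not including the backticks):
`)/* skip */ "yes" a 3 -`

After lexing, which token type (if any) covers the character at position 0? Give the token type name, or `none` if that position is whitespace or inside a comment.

Answer: RPAREN

Derivation:
pos=0: emit RPAREN ')'
pos=1: enter COMMENT mode (saw '/*')
exit COMMENT mode (now at pos=11)
pos=12: enter STRING mode
pos=12: emit STR "yes" (now at pos=17)
pos=18: emit ID 'a' (now at pos=19)
pos=20: emit NUM '3' (now at pos=21)
pos=22: emit MINUS '-'
DONE. 5 tokens: [RPAREN, STR, ID, NUM, MINUS]
Position 0: char is ')' -> RPAREN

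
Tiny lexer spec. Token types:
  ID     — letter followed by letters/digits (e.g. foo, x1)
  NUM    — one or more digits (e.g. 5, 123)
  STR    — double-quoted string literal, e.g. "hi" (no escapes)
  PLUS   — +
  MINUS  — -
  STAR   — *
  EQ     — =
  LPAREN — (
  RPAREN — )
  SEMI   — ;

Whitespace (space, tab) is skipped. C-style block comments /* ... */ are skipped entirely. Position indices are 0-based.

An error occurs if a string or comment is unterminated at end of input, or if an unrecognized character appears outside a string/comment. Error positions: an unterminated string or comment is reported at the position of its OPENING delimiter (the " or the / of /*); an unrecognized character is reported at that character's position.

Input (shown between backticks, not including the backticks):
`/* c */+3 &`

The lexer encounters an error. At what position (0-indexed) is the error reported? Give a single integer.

pos=0: enter COMMENT mode (saw '/*')
exit COMMENT mode (now at pos=7)
pos=7: emit PLUS '+'
pos=8: emit NUM '3' (now at pos=9)
pos=10: ERROR — unrecognized char '&'

Answer: 10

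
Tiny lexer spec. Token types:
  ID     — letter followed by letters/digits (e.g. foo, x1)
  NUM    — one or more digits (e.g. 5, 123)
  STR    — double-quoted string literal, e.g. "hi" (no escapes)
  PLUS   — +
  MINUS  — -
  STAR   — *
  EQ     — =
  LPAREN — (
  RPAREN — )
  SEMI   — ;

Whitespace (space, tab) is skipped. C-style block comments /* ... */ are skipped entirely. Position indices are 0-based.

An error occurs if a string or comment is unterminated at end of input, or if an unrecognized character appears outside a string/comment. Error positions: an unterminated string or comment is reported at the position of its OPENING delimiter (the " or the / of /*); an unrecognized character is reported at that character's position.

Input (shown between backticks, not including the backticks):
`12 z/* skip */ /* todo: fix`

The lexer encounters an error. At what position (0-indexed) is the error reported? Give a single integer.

Answer: 15

Derivation:
pos=0: emit NUM '12' (now at pos=2)
pos=3: emit ID 'z' (now at pos=4)
pos=4: enter COMMENT mode (saw '/*')
exit COMMENT mode (now at pos=14)
pos=15: enter COMMENT mode (saw '/*')
pos=15: ERROR — unterminated comment (reached EOF)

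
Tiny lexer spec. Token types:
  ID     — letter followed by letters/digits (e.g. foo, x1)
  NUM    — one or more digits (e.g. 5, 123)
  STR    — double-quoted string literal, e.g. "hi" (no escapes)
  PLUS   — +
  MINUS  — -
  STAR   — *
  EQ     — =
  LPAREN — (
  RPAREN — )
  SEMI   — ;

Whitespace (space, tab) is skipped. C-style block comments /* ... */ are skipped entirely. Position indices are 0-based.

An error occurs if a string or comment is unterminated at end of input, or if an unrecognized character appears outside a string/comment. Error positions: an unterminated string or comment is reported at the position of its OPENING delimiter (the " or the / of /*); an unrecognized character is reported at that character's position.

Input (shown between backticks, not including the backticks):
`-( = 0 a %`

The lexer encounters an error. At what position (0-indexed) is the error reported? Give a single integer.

Answer: 9

Derivation:
pos=0: emit MINUS '-'
pos=1: emit LPAREN '('
pos=3: emit EQ '='
pos=5: emit NUM '0' (now at pos=6)
pos=7: emit ID 'a' (now at pos=8)
pos=9: ERROR — unrecognized char '%'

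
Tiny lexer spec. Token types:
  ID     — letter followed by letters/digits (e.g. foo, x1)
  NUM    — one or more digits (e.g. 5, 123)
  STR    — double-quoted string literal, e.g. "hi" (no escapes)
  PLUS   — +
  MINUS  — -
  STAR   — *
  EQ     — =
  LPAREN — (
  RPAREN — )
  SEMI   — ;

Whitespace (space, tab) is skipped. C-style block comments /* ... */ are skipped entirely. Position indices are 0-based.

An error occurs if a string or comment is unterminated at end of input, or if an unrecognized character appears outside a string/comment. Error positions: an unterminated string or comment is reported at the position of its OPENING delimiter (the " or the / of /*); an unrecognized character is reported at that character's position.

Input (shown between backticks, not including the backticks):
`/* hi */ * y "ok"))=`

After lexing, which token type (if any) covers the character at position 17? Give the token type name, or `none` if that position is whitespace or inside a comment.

pos=0: enter COMMENT mode (saw '/*')
exit COMMENT mode (now at pos=8)
pos=9: emit STAR '*'
pos=11: emit ID 'y' (now at pos=12)
pos=13: enter STRING mode
pos=13: emit STR "ok" (now at pos=17)
pos=17: emit RPAREN ')'
pos=18: emit RPAREN ')'
pos=19: emit EQ '='
DONE. 6 tokens: [STAR, ID, STR, RPAREN, RPAREN, EQ]
Position 17: char is ')' -> RPAREN

Answer: RPAREN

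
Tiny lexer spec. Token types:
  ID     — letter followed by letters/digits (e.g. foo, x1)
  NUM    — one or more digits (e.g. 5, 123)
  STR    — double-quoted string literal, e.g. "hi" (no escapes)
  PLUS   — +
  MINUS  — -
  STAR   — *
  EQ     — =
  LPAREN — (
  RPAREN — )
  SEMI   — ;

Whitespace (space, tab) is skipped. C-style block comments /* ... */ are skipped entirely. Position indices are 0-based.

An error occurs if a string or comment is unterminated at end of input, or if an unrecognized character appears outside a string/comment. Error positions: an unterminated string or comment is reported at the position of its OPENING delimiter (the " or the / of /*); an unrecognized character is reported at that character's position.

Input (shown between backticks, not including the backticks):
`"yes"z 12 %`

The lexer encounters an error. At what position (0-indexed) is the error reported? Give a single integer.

pos=0: enter STRING mode
pos=0: emit STR "yes" (now at pos=5)
pos=5: emit ID 'z' (now at pos=6)
pos=7: emit NUM '12' (now at pos=9)
pos=10: ERROR — unrecognized char '%'

Answer: 10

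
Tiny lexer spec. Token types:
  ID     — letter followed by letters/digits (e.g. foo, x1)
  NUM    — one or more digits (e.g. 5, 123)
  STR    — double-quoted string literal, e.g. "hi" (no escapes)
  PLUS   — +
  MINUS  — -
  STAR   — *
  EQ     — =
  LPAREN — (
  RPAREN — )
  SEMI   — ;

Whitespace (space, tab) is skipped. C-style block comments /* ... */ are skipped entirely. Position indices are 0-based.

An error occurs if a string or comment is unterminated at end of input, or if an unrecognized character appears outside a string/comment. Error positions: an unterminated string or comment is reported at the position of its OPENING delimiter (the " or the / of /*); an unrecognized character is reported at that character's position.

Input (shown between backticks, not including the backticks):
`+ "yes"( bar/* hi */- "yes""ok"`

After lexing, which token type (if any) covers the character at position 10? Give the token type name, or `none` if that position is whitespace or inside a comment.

Answer: ID

Derivation:
pos=0: emit PLUS '+'
pos=2: enter STRING mode
pos=2: emit STR "yes" (now at pos=7)
pos=7: emit LPAREN '('
pos=9: emit ID 'bar' (now at pos=12)
pos=12: enter COMMENT mode (saw '/*')
exit COMMENT mode (now at pos=20)
pos=20: emit MINUS '-'
pos=22: enter STRING mode
pos=22: emit STR "yes" (now at pos=27)
pos=27: enter STRING mode
pos=27: emit STR "ok" (now at pos=31)
DONE. 7 tokens: [PLUS, STR, LPAREN, ID, MINUS, STR, STR]
Position 10: char is 'a' -> ID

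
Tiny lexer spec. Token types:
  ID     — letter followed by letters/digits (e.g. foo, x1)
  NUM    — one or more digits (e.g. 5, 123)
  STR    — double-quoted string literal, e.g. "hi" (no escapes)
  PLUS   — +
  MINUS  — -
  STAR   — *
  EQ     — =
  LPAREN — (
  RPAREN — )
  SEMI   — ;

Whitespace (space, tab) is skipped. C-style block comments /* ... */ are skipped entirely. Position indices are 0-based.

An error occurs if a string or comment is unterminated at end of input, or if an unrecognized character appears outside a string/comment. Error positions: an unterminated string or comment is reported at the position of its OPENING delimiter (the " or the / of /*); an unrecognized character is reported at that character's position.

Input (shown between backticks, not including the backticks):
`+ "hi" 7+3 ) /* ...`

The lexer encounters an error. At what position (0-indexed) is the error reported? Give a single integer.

Answer: 13

Derivation:
pos=0: emit PLUS '+'
pos=2: enter STRING mode
pos=2: emit STR "hi" (now at pos=6)
pos=7: emit NUM '7' (now at pos=8)
pos=8: emit PLUS '+'
pos=9: emit NUM '3' (now at pos=10)
pos=11: emit RPAREN ')'
pos=13: enter COMMENT mode (saw '/*')
pos=13: ERROR — unterminated comment (reached EOF)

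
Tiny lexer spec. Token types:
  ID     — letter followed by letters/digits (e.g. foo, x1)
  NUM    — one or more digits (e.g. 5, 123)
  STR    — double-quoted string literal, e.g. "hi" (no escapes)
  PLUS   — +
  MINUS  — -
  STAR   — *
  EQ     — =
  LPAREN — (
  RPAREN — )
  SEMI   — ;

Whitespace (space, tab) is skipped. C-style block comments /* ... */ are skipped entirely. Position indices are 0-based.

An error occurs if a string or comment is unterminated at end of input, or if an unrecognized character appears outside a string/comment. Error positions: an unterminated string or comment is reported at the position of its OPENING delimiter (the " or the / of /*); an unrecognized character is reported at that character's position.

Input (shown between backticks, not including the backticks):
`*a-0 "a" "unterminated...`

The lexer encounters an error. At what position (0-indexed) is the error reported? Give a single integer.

pos=0: emit STAR '*'
pos=1: emit ID 'a' (now at pos=2)
pos=2: emit MINUS '-'
pos=3: emit NUM '0' (now at pos=4)
pos=5: enter STRING mode
pos=5: emit STR "a" (now at pos=8)
pos=9: enter STRING mode
pos=9: ERROR — unterminated string

Answer: 9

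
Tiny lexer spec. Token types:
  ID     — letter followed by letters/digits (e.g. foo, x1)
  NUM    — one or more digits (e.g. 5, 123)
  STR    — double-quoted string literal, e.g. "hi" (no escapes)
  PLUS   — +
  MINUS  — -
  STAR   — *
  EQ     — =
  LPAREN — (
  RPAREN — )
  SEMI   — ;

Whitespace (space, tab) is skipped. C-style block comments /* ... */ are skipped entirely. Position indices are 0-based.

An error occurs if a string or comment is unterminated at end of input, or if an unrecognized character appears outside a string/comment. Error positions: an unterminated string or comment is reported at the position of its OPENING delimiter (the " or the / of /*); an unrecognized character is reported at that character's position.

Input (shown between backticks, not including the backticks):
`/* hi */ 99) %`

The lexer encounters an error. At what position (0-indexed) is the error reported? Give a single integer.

pos=0: enter COMMENT mode (saw '/*')
exit COMMENT mode (now at pos=8)
pos=9: emit NUM '99' (now at pos=11)
pos=11: emit RPAREN ')'
pos=13: ERROR — unrecognized char '%'

Answer: 13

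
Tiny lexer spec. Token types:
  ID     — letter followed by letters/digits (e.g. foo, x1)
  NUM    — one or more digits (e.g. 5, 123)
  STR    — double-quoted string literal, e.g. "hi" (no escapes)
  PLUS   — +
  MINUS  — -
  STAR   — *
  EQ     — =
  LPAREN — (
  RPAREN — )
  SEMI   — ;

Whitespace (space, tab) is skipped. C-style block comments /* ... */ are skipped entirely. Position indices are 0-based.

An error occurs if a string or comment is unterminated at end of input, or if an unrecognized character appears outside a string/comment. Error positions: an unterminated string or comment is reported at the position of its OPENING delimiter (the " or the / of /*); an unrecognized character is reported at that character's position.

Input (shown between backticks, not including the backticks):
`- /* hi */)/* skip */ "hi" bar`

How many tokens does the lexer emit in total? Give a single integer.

pos=0: emit MINUS '-'
pos=2: enter COMMENT mode (saw '/*')
exit COMMENT mode (now at pos=10)
pos=10: emit RPAREN ')'
pos=11: enter COMMENT mode (saw '/*')
exit COMMENT mode (now at pos=21)
pos=22: enter STRING mode
pos=22: emit STR "hi" (now at pos=26)
pos=27: emit ID 'bar' (now at pos=30)
DONE. 4 tokens: [MINUS, RPAREN, STR, ID]

Answer: 4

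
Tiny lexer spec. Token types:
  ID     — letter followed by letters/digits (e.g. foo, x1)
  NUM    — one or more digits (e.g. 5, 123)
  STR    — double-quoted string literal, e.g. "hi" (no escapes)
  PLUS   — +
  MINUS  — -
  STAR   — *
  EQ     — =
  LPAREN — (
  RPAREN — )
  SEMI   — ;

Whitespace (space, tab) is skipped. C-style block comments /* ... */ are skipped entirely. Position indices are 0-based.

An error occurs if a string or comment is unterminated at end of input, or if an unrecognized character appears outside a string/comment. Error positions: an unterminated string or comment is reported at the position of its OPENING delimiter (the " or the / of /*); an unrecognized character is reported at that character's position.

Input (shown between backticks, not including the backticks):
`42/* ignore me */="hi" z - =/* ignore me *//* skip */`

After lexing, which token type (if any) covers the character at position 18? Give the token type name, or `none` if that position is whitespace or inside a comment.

Answer: STR

Derivation:
pos=0: emit NUM '42' (now at pos=2)
pos=2: enter COMMENT mode (saw '/*')
exit COMMENT mode (now at pos=17)
pos=17: emit EQ '='
pos=18: enter STRING mode
pos=18: emit STR "hi" (now at pos=22)
pos=23: emit ID 'z' (now at pos=24)
pos=25: emit MINUS '-'
pos=27: emit EQ '='
pos=28: enter COMMENT mode (saw '/*')
exit COMMENT mode (now at pos=43)
pos=43: enter COMMENT mode (saw '/*')
exit COMMENT mode (now at pos=53)
DONE. 6 tokens: [NUM, EQ, STR, ID, MINUS, EQ]
Position 18: char is '"' -> STR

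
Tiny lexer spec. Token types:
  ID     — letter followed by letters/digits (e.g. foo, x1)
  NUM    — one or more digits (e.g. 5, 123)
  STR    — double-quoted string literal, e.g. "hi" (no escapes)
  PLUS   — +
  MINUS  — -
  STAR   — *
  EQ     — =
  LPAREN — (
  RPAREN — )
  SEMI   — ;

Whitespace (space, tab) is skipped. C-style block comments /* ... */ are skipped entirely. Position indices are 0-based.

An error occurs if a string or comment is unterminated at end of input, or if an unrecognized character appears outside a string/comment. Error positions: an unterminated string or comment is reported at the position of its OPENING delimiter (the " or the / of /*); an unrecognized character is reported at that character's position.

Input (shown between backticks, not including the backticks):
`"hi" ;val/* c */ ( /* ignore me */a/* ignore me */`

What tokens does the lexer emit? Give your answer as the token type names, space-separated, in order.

pos=0: enter STRING mode
pos=0: emit STR "hi" (now at pos=4)
pos=5: emit SEMI ';'
pos=6: emit ID 'val' (now at pos=9)
pos=9: enter COMMENT mode (saw '/*')
exit COMMENT mode (now at pos=16)
pos=17: emit LPAREN '('
pos=19: enter COMMENT mode (saw '/*')
exit COMMENT mode (now at pos=34)
pos=34: emit ID 'a' (now at pos=35)
pos=35: enter COMMENT mode (saw '/*')
exit COMMENT mode (now at pos=50)
DONE. 5 tokens: [STR, SEMI, ID, LPAREN, ID]

Answer: STR SEMI ID LPAREN ID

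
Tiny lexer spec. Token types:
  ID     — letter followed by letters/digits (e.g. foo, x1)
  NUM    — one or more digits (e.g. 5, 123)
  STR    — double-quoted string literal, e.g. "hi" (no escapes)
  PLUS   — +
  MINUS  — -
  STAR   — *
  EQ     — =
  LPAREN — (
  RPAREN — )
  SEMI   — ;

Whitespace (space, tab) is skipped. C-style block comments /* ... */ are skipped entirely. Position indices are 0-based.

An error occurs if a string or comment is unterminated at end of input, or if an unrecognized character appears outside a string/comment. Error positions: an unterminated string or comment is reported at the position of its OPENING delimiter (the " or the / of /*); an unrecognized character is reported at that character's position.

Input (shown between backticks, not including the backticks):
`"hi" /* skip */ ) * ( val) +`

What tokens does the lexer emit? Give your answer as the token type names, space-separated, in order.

pos=0: enter STRING mode
pos=0: emit STR "hi" (now at pos=4)
pos=5: enter COMMENT mode (saw '/*')
exit COMMENT mode (now at pos=15)
pos=16: emit RPAREN ')'
pos=18: emit STAR '*'
pos=20: emit LPAREN '('
pos=22: emit ID 'val' (now at pos=25)
pos=25: emit RPAREN ')'
pos=27: emit PLUS '+'
DONE. 7 tokens: [STR, RPAREN, STAR, LPAREN, ID, RPAREN, PLUS]

Answer: STR RPAREN STAR LPAREN ID RPAREN PLUS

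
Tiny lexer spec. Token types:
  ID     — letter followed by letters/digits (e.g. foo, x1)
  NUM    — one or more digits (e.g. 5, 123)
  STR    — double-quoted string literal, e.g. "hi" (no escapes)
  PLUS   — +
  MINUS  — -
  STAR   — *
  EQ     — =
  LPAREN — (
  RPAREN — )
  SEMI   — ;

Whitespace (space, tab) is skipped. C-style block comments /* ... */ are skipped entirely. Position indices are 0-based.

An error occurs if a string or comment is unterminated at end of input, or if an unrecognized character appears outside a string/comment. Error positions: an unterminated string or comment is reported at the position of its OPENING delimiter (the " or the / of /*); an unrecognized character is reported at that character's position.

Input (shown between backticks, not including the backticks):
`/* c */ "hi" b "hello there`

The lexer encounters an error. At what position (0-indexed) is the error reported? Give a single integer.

Answer: 15

Derivation:
pos=0: enter COMMENT mode (saw '/*')
exit COMMENT mode (now at pos=7)
pos=8: enter STRING mode
pos=8: emit STR "hi" (now at pos=12)
pos=13: emit ID 'b' (now at pos=14)
pos=15: enter STRING mode
pos=15: ERROR — unterminated string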